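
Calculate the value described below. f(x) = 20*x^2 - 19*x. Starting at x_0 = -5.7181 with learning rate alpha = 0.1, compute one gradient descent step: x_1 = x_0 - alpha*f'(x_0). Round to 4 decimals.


We compute the gradient at x_0 and apply the update.
f'(x) = 40*x - 19
f'(-5.7181) = 40*-5.7181 - 19 = -247.724
x_1 = -5.7181 - 0.1*-247.724 = 19.0543


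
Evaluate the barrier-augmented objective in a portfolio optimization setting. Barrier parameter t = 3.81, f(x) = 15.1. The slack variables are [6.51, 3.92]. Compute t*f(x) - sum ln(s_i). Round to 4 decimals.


Step 1: Compute log-barrier.
ln values: [1.8733, 1.3661]
phi = -(1.8733 + 1.3661) = -3.2394
Step 2: Compute augmented objective.
t*f(x) = 3.81*15.1 = 57.531
Total = 57.531 - 3.2394 = 54.2916


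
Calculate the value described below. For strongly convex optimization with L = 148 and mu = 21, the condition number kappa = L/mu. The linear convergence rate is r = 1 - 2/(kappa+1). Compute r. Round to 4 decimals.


Step 1: Compute the condition number.
kappa = L/mu = 148/21 = 7.0476
Step 2: Compute the convergence rate.
r = 1 - 2/(kappa + 1) = 1 - 2*mu/(L + mu) = (L - mu)/(L + mu) = 127/169 = 0.7515


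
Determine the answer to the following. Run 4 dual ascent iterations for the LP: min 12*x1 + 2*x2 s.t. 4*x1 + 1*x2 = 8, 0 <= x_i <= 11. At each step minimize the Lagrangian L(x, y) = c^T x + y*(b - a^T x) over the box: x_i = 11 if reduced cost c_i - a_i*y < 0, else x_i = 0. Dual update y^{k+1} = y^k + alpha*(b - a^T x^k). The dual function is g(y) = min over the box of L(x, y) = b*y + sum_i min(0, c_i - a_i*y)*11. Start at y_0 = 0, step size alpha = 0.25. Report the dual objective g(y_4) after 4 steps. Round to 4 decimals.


Dual ascent for LP: min 12*x1 + 2*x2, 4*x1 + 1*x2 = 8, 0 <= x_i <= 11
Step 1: y^k = 0.0, reduced costs: (12.0, 2.0)
  x^k = (0.0, 0.0), subgradient = b - a^T x = 8.0
  y^{k+1} = 0.0 + 0.25*8.0 = 2.0
Step 2: y^k = 2.0, reduced costs: (4.0, 0.0)
  x^k = (0.0, 0.0), subgradient = b - a^T x = 8.0
  y^{k+1} = 2.0 + 0.25*8.0 = 4.0
Step 3: y^k = 4.0, reduced costs: (-4.0, -2.0)
  x^k = (11.0, 11.0), subgradient = b - a^T x = -47.0
  y^{k+1} = 4.0 + 0.25*-47.0 = -7.75
Step 4: y^k = -7.75, reduced costs: (43.0, 9.75)
  x^k = (0.0, 0.0), subgradient = b - a^T x = 8.0
  y^{k+1} = -7.75 + 0.25*8.0 = -5.75
Dual objective at y_4 = -5.75: reduced costs (35.0, 7.75), box minimizer x = (0.0, 0.0)
g(y_4) = b*y + (c1 - a1*y)*x1 + (c2 - a2*y)*x2 = 8*(-5.75) + 35.0*0.0 + 7.75*0.0 = -46.0 + 0.0 + 0.0 = -46.0


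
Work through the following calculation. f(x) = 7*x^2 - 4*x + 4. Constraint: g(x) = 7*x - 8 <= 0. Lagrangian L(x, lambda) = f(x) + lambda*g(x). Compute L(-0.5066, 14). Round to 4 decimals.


Step 1: Evaluate f(x).
f(-0.5066) = 7*(-0.5066)^2 - 4*(-0.5066) + 4 = 7.8229
Step 2: Evaluate g(x).
g(-0.5066) = 7*-0.5066 - 8 = -11.5462
Step 3: Compute Lagrangian.
L = 7.8229 + 14*-11.5462 = -153.8239


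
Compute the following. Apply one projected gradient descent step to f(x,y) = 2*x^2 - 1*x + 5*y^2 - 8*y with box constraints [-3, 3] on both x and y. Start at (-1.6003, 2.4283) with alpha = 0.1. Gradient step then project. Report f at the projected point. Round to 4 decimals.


Step 1: Compute gradient at (-1.6003, 2.4283).
grad_x = 2*2*-1.6003 - 1 = -7.4012
grad_y = 2*5*2.4283 - 8 = 16.283
Step 2: Gradient step.
x_raw = -1.6003 - 0.1*-7.4012 = -0.8602
y_raw = 2.4283 - 0.1*16.283 = 0.8
Step 3: Project onto [-3, 3].
x_proj = clip(-0.8602) = -0.8602
y_proj = clip(0.8) = 0.8
Step 4: Evaluate f.
f(-0.8602, 0.8) = -0.86


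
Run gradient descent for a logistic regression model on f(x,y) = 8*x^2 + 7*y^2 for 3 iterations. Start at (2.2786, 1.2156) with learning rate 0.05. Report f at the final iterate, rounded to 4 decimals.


Gradient descent on f(x,y) = 8*x^2 + 7*y^2.
Starting point: (2.2786, 1.2156), alpha = 0.05
Step 1: grad_x = 2*8*2.2786 = 36.4576, grad_y = 2*7*1.2156 = 17.0184
  x_1 = 2.2786 - 0.05*36.4576 = 0.4557
  y_1 = 1.2156 - 0.05*17.0184 = 0.3647
Step 2: grad_x = 2*8*0.4557 = 7.2915, grad_y = 2*7*0.3647 = 5.1055
  x_2 = 0.4557 - 0.05*7.2915 = 0.0911
  y_2 = 0.3647 - 0.05*5.1055 = 0.1094
Step 3: grad_x = 2*8*0.0911 = 1.4583, grad_y = 2*7*0.1094 = 1.5317
  x_3 = 0.0911 - 0.05*1.4583 = 0.0182
  y_3 = 0.1094 - 0.05*1.5317 = 0.0328
f(0.0182, 0.0328) = 8*0.0182^2 + 7*0.0328^2 = 0.0102


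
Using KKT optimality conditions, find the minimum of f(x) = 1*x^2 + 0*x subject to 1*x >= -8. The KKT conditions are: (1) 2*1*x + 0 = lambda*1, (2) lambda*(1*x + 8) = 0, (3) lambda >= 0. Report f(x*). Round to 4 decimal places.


Step 1: Try lambda = 0 (constraint inactive).
Stationarity: 2*1*x + 0 = 0
x* = 0/(2*1) = 0.0
Check constraint: 1*0.0 = 0.0 >= -8 -- satisfied.
Step 2: Compute optimal value.
f(x*) = 1*0.0^2 + 0*0.0 = 0.0


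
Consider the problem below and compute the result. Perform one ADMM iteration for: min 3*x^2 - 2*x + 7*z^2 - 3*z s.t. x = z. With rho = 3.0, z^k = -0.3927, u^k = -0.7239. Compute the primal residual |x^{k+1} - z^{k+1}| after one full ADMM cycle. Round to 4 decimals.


ADMM iteration with rho = 3.0, z^k = -0.3927, u^k = -0.7239
Step 1: x-update.
Minimize 3*x^2 - 2*x + (3.0/2)*(x + 0.3927 - 0.7239)^2
FOC: (2*3 + 3.0)*x = 2 + 3.0*(-0.3927 + 0.7239)
x^{k+1} = 0.3326
Step 2: z-update.
Minimize 7*z^2 - 3*z + (3.0/2)*(0.3326 - z - 0.7239)^2
FOC: (2*7 + 3.0)*z = 3 + 3.0*(0.3326 - 0.7239)
z^{k+1} = 0.1074
Step 3: u-update.
u^{k+1} = -0.7239 + 0.3326 - 0.1074 = -0.4987
Step 4: Primal residual = |0.3326 - 0.1074| = 0.2252


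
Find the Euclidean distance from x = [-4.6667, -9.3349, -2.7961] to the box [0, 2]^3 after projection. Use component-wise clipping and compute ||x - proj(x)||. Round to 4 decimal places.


Project each component onto [0, 2].
clip(-4.6667) = 0.0, clip(-9.3349) = 0.0, clip(-2.7961) = 0.0
Projection = [0.0, 0.0, 0.0]
Squared diffs: [21.7781, 87.1404, 7.8182]
Distance = sqrt(116.7367) = 10.8045


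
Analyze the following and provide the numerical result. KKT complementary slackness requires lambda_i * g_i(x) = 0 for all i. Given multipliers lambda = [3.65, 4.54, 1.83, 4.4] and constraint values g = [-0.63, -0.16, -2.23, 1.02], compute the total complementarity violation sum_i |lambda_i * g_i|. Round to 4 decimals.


KKT complementary slackness check:
lambda_1 * g_1 = 3.65 * -0.63 = -2.2995
lambda_2 * g_2 = 4.54 * -0.16 = -0.7264
lambda_3 * g_3 = 1.83 * -2.23 = -4.0809
lambda_4 * g_4 = 4.4 * 1.02 = 4.488
Total violation = 2.2995 + 0.7264 + 4.0809 + 4.488 = 11.5948


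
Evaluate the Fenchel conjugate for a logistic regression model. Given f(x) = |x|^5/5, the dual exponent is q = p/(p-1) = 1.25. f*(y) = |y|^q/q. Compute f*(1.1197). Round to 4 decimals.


The conjugate exponent q satisfies 1/p + 1/q = 1.
p = 5, so q = 5/(5 - 1) = 1.25
|y|^q = 1.1197^1.25 = 1.1518
f*(1.1197) = 1.1518 / 1.25 = 0.9214


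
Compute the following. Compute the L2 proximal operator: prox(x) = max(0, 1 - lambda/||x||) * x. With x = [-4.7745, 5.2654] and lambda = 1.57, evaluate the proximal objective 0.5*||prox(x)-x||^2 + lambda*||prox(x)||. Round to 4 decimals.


Step 1: Compute ||x||.
||x|| = 7.1078
Step 2: Compute scaling factor.
scale = max(0, 1 - 1.57/7.1078) = 0.7791
Step 3: prox(x) = [-3.7199, 4.1024]
||prox(x)|| = 5.5378
Step 4: Proximal objective.
0.5*||prox-x||^2 = 1.2325
lambda*||prox|| = 8.6943
Total = 9.9267


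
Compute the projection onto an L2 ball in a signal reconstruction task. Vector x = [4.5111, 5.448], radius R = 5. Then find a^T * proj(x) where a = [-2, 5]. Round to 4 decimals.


Step 1: Compute ||x|| (intermediates to 6 decimals).
||x|| = sqrt(4.5111^2 + 5.448^2) = 7.07324
Step 2: Project.
Since ||x|| > R, scale = R/||x|| = 5/7.07324 = 0.70689, proj(x) = scale * x
proj(x) = [3.188851, 3.851137]
Step 3: Dot product.
a^T * proj(x) = -2*3.188851 + 5*3.851137 = 12.878


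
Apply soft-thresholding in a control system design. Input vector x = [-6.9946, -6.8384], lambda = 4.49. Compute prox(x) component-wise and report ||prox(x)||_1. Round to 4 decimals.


Soft-thresholding with lambda = 4.49:
prox(-6.9946) = sign(-6.9946)*max(|-6.9946| - 4.49, 0) = -2.5046
prox(-6.8384) = sign(-6.8384)*max(|-6.8384| - 4.49, 0) = -2.3484
prox(x) = [-2.5046, -2.3484]
||prox(x)||_1 = 2.5046 + 2.3484 = 4.853


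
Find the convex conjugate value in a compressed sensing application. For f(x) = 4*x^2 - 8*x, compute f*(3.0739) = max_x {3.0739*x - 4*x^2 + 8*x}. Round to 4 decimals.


f*(y) = sup_x {y*x - a*x^2 - b*x} = sup_x {(y-b)*x - a*x^2}
FOC: (y - b) - 2a*x = 0 => x* = (y - b)/(2a)
x* = (3.0739 + 8)/(2*4) = 1.3842
f*(3.0739) = (y-b)^2/(4a) = (3.0739 + 8)^2/(4*4)
= 122.6313/16 = 7.6645


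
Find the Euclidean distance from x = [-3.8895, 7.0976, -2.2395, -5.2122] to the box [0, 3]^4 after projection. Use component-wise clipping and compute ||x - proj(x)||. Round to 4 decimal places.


Project each component onto [0, 3].
clip(-3.8895) = 0.0, clip(7.0976) = 3.0, clip(-2.2395) = 0.0, clip(-5.2122) = 0.0
Projection = [0.0, 3.0, 0.0, 0.0]
Squared diffs: [15.1282, 16.7903, 5.0154, 27.167]
Distance = sqrt(64.1009) = 8.0063


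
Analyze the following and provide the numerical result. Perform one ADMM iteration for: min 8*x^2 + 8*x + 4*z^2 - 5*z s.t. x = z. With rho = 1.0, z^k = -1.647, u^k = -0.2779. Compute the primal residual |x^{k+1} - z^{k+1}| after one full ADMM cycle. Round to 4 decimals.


ADMM iteration with rho = 1.0, z^k = -1.647, u^k = -0.2779
Step 1: x-update.
Minimize 8*x^2 + 8*x + (1.0/2)*(x + 1.647 - 0.2779)^2
FOC: (2*8 + 1.0)*x = -8 + 1.0*(-1.647 + 0.2779)
x^{k+1} = -0.5511
Step 2: z-update.
Minimize 4*z^2 - 5*z + (1.0/2)*(-0.5511 - z - 0.2779)^2
FOC: (2*4 + 1.0)*z = 5 + 1.0*(-0.5511 - 0.2779)
z^{k+1} = 0.4634
Step 3: u-update.
u^{k+1} = -0.2779 - 0.5511 - 0.4634 = -1.2925
Step 4: Primal residual = |-0.5511 - 0.4634| = 1.0146


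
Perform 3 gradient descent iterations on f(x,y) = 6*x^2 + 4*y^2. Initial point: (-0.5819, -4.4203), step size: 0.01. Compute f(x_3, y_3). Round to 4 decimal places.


Gradient descent on f(x,y) = 6*x^2 + 4*y^2.
Starting point: (-0.5819, -4.4203), alpha = 0.01
Step 1: grad_x = 2*6*-0.5819 = -6.9828, grad_y = 2*4*-4.4203 = -35.3624
  x_1 = -0.5819 - 0.01*-6.9828 = -0.5121
  y_1 = -4.4203 - 0.01*-35.3624 = -4.0667
Step 2: grad_x = 2*6*-0.5121 = -6.1449, grad_y = 2*4*-4.0667 = -32.5334
  x_2 = -0.5121 - 0.01*-6.1449 = -0.4506
  y_2 = -4.0667 - 0.01*-32.5334 = -3.7413
Step 3: grad_x = 2*6*-0.4506 = -5.4075, grad_y = 2*4*-3.7413 = -29.9307
  x_3 = -0.4506 - 0.01*-5.4075 = -0.3965
  y_3 = -3.7413 - 0.01*-29.9307 = -3.442
f(-0.3965, -3.442) = 6*(-0.3965)^2 + 4*(-3.442)^2 = 48.3339


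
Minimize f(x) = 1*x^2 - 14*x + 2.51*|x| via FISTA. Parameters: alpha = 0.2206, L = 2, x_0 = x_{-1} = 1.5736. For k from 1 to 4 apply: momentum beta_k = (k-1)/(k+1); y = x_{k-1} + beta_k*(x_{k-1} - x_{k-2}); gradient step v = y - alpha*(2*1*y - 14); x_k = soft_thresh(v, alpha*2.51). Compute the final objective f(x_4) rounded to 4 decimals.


FISTA on f(x) = 1*x^2 - 14*x + 2.51*|x|
L = 2, alpha = 0.2206
Iteration 1: beta = 0.0, y = 1.5736 + 0.0*(1.5736 - 1.5736) = 1.5736
  grad(y) = -10.8528, v = y - alpha*grad = 3.9677
  prox(v) = soft_thresh(3.9677, 0.5537) = 3.414
Iteration 2: beta = 0.3333, y = 3.414 + 0.3333*(3.414 - 1.5736) = 4.0275
  grad(y) = -5.945, v = y - alpha*grad = 5.339
  prox(v) = soft_thresh(5.339, 0.5537) = 4.7853
Iteration 3: beta = 0.5, y = 4.7853 + 0.5*(4.7853 - 3.414) = 5.4709
  grad(y) = -3.0582, v = y - alpha*grad = 6.1455
  prox(v) = soft_thresh(6.1455, 0.5537) = 5.5918
Iteration 4: beta = 0.6, y = 5.5918 + 0.6*(5.5918 - 4.7853) = 6.0758
  grad(y) = -1.8485, v = y - alpha*grad = 6.4835
  prox(v) = soft_thresh(6.4835, 0.5537) = 5.9298
f(x_4) = 1*5.9298^2 - 14*5.9298 + 2.51*|5.9298| = -32.9709


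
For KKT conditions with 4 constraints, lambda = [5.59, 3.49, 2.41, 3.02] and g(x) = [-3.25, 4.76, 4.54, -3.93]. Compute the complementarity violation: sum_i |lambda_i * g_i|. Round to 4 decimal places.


KKT complementary slackness check:
lambda_1 * g_1 = 5.59 * -3.25 = -18.1675
lambda_2 * g_2 = 3.49 * 4.76 = 16.6124
lambda_3 * g_3 = 2.41 * 4.54 = 10.9414
lambda_4 * g_4 = 3.02 * -3.93 = -11.8686
Total violation = 18.1675 + 16.6124 + 10.9414 + 11.8686 = 57.5899


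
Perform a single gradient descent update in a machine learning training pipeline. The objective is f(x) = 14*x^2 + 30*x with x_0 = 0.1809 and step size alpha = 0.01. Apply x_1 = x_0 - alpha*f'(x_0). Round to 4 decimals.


We compute the gradient at x_0 and apply the update.
f'(x) = 28*x + 30
f'(0.1809) = 28*0.1809 + 30 = 35.0652
x_1 = 0.1809 - 0.01*35.0652 = -0.1698


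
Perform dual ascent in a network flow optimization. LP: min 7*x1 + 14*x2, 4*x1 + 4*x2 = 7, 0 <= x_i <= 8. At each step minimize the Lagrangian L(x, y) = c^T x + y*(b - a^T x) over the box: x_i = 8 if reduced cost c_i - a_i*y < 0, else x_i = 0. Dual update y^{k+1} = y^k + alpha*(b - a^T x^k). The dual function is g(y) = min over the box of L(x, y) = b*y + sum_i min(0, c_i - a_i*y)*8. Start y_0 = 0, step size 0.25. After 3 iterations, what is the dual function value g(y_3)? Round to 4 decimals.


Dual ascent for LP: min 7*x1 + 14*x2, 4*x1 + 4*x2 = 7, 0 <= x_i <= 8
Step 1: y^k = 0.0, reduced costs: (7.0, 14.0)
  x^k = (0.0, 0.0), subgradient = b - a^T x = 7.0
  y^{k+1} = 0.0 + 0.25*7.0 = 1.75
Step 2: y^k = 1.75, reduced costs: (0.0, 7.0)
  x^k = (0.0, 0.0), subgradient = b - a^T x = 7.0
  y^{k+1} = 1.75 + 0.25*7.0 = 3.5
Step 3: y^k = 3.5, reduced costs: (-7.0, 0.0)
  x^k = (8.0, 0.0), subgradient = b - a^T x = -25.0
  y^{k+1} = 3.5 + 0.25*-25.0 = -2.75
Dual objective at y_3 = -2.75: reduced costs (18.0, 25.0), box minimizer x = (0.0, 0.0)
g(y_3) = b*y + (c1 - a1*y)*x1 + (c2 - a2*y)*x2 = 7*(-2.75) + 18.0*0.0 + 25.0*0.0 = -19.25 + 0.0 + 0.0 = -19.25


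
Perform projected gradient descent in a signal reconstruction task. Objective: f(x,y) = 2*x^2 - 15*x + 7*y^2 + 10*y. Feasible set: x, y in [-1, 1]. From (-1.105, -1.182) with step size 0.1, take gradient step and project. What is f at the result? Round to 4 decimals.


Step 1: Compute gradient at (-1.105, -1.182).
grad_x = 2*2*-1.105 - 15 = -19.42
grad_y = 2*7*-1.182 + 10 = -6.548
Step 2: Gradient step.
x_raw = -1.105 - 0.1*-19.42 = 0.837
y_raw = -1.182 - 0.1*-6.548 = -0.5272
Step 3: Project onto [-1, 1].
x_proj = clip(0.837) = 0.837
y_proj = clip(-0.5272) = -0.5272
Step 4: Evaluate f.
f(0.837, -0.5272) = -14.4803


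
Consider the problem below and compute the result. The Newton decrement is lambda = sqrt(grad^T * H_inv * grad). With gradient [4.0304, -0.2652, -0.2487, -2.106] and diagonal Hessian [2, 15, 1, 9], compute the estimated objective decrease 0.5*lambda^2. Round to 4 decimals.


Step 1: H is diagonal, so H^(-1) * g = [2.0152, -0.0177, -0.2487, -0.234].
Step 2: g^T H^(-1) g = sum_i g_i^2 / H_ii
  = (4.0304)^2/2 + (-0.2652)^2/15 + (-0.2487)^2/1 + (-2.106)^2/9
  = 8.1221 + 0.0047 + 0.0619 + 0.4928 = 8.6814
Step 3: Objective decrease = 0.5 * g^T H^(-1) g = 4.3407


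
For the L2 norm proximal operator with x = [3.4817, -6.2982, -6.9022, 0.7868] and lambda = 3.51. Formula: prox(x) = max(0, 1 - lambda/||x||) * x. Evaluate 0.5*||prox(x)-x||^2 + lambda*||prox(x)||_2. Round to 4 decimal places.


Step 1: Compute ||x||.
||x|| = 10.0024
Step 2: Compute scaling factor.
scale = max(0, 1 - 3.51/10.0024) = 0.6491
Step 3: prox(x) = [2.2599, -4.0881, -4.4801, 0.5107]
||prox(x)|| = 6.4924
Step 4: Proximal objective.
0.5*||prox-x||^2 = 6.1601
lambda*||prox|| = 22.7883
Total = 28.9485


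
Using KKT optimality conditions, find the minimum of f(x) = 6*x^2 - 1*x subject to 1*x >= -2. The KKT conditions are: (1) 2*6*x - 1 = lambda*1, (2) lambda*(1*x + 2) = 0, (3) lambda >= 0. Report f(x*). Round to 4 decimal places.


Step 1: Try lambda = 0 (constraint inactive).
Stationarity: 2*6*x - 1 = 0
x* = 1/(2*6) = 1/12 = 0.0833 (rounded; the exact value 1/12 is used below)
Check constraint: 1*0.0833 = 0.0833 >= -2 -- satisfied.
Step 2: Compute optimal value.
f(x*) = 6*(1/12)^2 - 1*(1/12) = -0.0417


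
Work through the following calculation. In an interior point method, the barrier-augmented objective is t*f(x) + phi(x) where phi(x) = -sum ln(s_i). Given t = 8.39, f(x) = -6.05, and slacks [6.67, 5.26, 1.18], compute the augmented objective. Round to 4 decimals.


Step 1: Compute log-barrier.
ln values: [1.8976, 1.6601, 0.1655]
phi = -(1.8976 + 1.6601 + 0.1655) = -3.7233
Step 2: Compute augmented objective.
t*f(x) = 8.39*-6.05 = -50.7595
Total = -50.7595 - 3.7233 = -54.4828


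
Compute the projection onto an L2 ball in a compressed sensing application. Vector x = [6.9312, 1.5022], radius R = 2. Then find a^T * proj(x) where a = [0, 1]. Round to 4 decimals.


Step 1: Compute ||x|| (intermediates to 6 decimals).
||x|| = sqrt(6.9312^2 + 1.5022^2) = 7.092118
Step 2: Project.
Since ||x|| > R, scale = R/||x|| = 2/7.092118 = 0.282003, proj(x) = scale * x
proj(x) = [1.954619, 0.423625]
Step 3: Dot product.
a^T * proj(x) = 0*1.954619 + 1*0.423625 = 0.4236


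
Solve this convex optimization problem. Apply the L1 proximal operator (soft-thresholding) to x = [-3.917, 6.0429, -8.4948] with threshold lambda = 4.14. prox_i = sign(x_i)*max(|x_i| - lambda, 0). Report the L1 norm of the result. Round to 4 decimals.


Soft-thresholding with lambda = 4.14:
prox(-3.917) = sign(-3.917)*max(|-3.917| - 4.14, 0) = 0.0
prox(6.0429) = sign(6.0429)*max(|6.0429| - 4.14, 0) = 1.9029
prox(-8.4948) = sign(-8.4948)*max(|-8.4948| - 4.14, 0) = -4.3548
prox(x) = [0.0, 1.9029, -4.3548]
||prox(x)||_1 = 0.0 + 1.9029 + 4.3548 = 6.2577


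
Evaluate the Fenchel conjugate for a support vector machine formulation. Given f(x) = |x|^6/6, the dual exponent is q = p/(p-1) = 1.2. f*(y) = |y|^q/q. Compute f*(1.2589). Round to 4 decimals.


The conjugate exponent q satisfies 1/p + 1/q = 1.
p = 6, so q = 6/(6 - 1) = 1.2
|y|^q = 1.2589^1.2 = 1.3182
f*(1.2589) = 1.3182 / 1.2 = 1.0985


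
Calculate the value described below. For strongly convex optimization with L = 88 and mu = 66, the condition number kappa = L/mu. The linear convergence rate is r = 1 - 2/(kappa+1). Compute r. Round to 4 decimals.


Step 1: Compute the condition number.
kappa = L/mu = 88/66 = 1.3333
Step 2: Compute the convergence rate.
r = 1 - 2/(kappa + 1) = 1 - 2*mu/(L + mu) = (L - mu)/(L + mu) = 22/154 = 0.1429


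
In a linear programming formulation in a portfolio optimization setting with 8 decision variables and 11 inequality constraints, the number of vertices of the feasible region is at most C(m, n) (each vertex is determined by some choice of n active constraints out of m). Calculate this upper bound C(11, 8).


Each vertex corresponds to some choice of n active constraints out of m, so the number of vertices is at most C(m, n) = m! / (n!(m-n)!).
m = 11, n = 8
Numerator: 11 * 10 * 9 * 8 * 7 * 6 * 5 * 4
Denominator: 8! = 40320
C(11, 8) = 165


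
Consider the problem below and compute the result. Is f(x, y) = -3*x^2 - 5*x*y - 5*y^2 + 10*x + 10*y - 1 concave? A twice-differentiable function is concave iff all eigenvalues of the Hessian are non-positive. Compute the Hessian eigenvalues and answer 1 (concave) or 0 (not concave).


The Hessian of f(x,y) = -3*x^2 - 5*x*y - 5*y^2 + 10*x + 10*y - 1 is:
H = [[-6, -5], [-5, -10]]
Trace = -6 - 10 = -16
Determinant = -6*-10 - (-5)^2 = 35
Discriminant = (-16)^2 - 4*35 = 116.0
Eigenvalues: lambda_1 = -13.3852, lambda_2 = -2.6148
The function is concave.

1


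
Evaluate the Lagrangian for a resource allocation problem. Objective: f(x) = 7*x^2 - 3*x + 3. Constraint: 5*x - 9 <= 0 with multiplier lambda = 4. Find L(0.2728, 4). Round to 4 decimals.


Step 1: Evaluate f(x).
f(0.2728) = 7*0.2728^2 - 3*0.2728 + 3 = 2.7025
Step 2: Evaluate g(x).
g(0.2728) = 5*0.2728 - 9 = -7.636
Step 3: Compute Lagrangian.
L = 2.7025 + 4*-7.636 = -27.8415


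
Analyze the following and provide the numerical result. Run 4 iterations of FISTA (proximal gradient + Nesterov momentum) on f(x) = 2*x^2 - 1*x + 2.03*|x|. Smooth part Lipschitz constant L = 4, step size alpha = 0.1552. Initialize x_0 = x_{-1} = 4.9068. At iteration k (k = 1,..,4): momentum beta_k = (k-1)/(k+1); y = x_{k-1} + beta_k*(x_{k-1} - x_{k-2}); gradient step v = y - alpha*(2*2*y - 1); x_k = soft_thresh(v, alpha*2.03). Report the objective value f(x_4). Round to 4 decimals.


FISTA on f(x) = 2*x^2 - 1*x + 2.03*|x|
L = 4, alpha = 0.1552
Iteration 1: beta = 0.0, y = 4.9068 + 0.0*(4.9068 - 4.9068) = 4.9068
  grad(y) = 18.6272, v = y - alpha*grad = 2.0159
  prox(v) = soft_thresh(2.0159, 0.3151) = 1.7008
Iteration 2: beta = 0.3333, y = 1.7008 + 0.3333*(1.7008 - 4.9068) = 0.6321
  grad(y) = 1.5285, v = y - alpha*grad = 0.3949
  prox(v) = soft_thresh(0.3949, 0.3151) = 0.0799
Iteration 3: beta = 0.5, y = 0.0799 + 0.5*(0.0799 - 1.7008) = -0.7306
  grad(y) = -3.9225, v = y - alpha*grad = -0.1219
  prox(v) = soft_thresh(-0.1219, 0.3151) = 0.0
Iteration 4: beta = 0.6, y = 0.0 + 0.6*(0.0 - 0.0799) = -0.0479
  grad(y) = -1.1916, v = y - alpha*grad = 0.137
  prox(v) = soft_thresh(0.137, 0.3151) = 0.0
f(x_4) = 2*0.0^2 - 1*0.0 + 2.03*|0.0| = 0.0


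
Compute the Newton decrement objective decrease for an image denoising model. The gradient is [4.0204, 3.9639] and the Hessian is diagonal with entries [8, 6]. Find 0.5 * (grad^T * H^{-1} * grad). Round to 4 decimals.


Step 1: H is diagonal, so H^(-1) * g = [0.5026, 0.6607].
Step 2: g^T H^(-1) g = sum_i g_i^2 / H_ii
  = (4.0204)^2/8 + (3.9639)^2/6
  = 2.0205 + 2.6188 = 4.6392
Step 3: Objective decrease = 0.5 * g^T H^(-1) g = 2.3196


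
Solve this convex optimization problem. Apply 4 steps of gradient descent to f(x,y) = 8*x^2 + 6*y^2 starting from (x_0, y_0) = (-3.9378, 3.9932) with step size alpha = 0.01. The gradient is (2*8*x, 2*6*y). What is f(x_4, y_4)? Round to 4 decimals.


Gradient descent on f(x,y) = 8*x^2 + 6*y^2.
Starting point: (-3.9378, 3.9932), alpha = 0.01
Step 1: grad_x = 2*8*-3.9378 = -63.0048, grad_y = 2*6*3.9932 = 47.9184
  x_1 = -3.9378 - 0.01*-63.0048 = -3.3078
  y_1 = 3.9932 - 0.01*47.9184 = 3.514
Step 2: grad_x = 2*8*-3.3078 = -52.924, grad_y = 2*6*3.514 = 42.1682
  x_2 = -3.3078 - 0.01*-52.924 = -2.7785
  y_2 = 3.514 - 0.01*42.1682 = 3.0923
Step 3: grad_x = 2*8*-2.7785 = -44.4562, grad_y = 2*6*3.0923 = 37.108
  x_3 = -2.7785 - 0.01*-44.4562 = -2.3339
  y_3 = 3.0923 - 0.01*37.108 = 2.7213
Step 4: grad_x = 2*8*-2.3339 = -37.3432, grad_y = 2*6*2.7213 = 32.655
  x_4 = -2.3339 - 0.01*-37.3432 = -1.9605
  y_4 = 2.7213 - 0.01*32.655 = 2.3947
f(-1.9605, 2.3947) = 8*(-1.9605)^2 + 6*2.3947^2 = 65.1567


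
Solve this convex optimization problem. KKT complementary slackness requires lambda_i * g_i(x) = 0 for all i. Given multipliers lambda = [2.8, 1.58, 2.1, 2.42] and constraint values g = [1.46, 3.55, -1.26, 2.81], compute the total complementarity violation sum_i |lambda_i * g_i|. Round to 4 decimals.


KKT complementary slackness check:
lambda_1 * g_1 = 2.8 * 1.46 = 4.088
lambda_2 * g_2 = 1.58 * 3.55 = 5.609
lambda_3 * g_3 = 2.1 * -1.26 = -2.646
lambda_4 * g_4 = 2.42 * 2.81 = 6.8002
Total violation = 4.088 + 5.609 + 2.646 + 6.8002 = 19.1432


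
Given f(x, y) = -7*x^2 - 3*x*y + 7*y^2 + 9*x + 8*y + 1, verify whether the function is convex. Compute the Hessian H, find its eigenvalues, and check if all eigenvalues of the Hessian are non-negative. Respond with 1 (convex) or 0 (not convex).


The Hessian of f(x,y) = -7*x^2 - 3*x*y + 7*y^2 + 9*x + 8*y + 1 is:
H = [[-14, -3], [-3, 14]]
Trace = -14 + 14 = 0
Determinant = -14*14 - (-3)^2 = -205
Discriminant = (0)^2 - 4*-205 = 820.0
Eigenvalues: lambda_1 = -14.3178, lambda_2 = 14.3178
The function is not convex.

0


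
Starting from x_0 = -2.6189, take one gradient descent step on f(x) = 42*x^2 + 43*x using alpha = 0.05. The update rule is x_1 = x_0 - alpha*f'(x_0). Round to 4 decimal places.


We compute the gradient at x_0 and apply the update.
f'(x) = 84*x + 43
f'(-2.6189) = 84*-2.6189 + 43 = -176.9876
x_1 = -2.6189 - 0.05*-176.9876 = 6.2305


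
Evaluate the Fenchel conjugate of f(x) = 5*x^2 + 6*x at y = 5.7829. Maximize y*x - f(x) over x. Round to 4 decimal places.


f*(y) = sup_x {y*x - a*x^2 - b*x} = sup_x {(y-b)*x - a*x^2}
FOC: (y - b) - 2a*x = 0 => x* = (y - b)/(2a)
x* = (5.7829 - 6)/(2*5) = -0.0217
f*(5.7829) = (y-b)^2/(4a) = (5.7829 - 6)^2/(4*5)
= 0.0471/20 = 0.0024


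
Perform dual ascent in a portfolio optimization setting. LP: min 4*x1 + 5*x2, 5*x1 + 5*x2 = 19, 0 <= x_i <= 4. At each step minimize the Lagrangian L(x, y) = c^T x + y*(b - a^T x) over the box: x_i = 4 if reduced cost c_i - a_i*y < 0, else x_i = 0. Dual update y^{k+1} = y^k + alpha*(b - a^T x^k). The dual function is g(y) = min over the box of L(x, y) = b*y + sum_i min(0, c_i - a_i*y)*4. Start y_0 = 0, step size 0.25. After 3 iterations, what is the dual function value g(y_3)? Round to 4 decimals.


Dual ascent for LP: min 4*x1 + 5*x2, 5*x1 + 5*x2 = 19, 0 <= x_i <= 4
Step 1: y^k = 0.0, reduced costs: (4.0, 5.0)
  x^k = (0.0, 0.0), subgradient = b - a^T x = 19.0
  y^{k+1} = 0.0 + 0.25*19.0 = 4.75
Step 2: y^k = 4.75, reduced costs: (-19.75, -18.75)
  x^k = (4.0, 4.0), subgradient = b - a^T x = -21.0
  y^{k+1} = 4.75 + 0.25*-21.0 = -0.5
Step 3: y^k = -0.5, reduced costs: (6.5, 7.5)
  x^k = (0.0, 0.0), subgradient = b - a^T x = 19.0
  y^{k+1} = -0.5 + 0.25*19.0 = 4.25
Dual objective at y_3 = 4.25: reduced costs (-17.25, -16.25), box minimizer x = (4.0, 4.0)
g(y_3) = b*y + (c1 - a1*y)*x1 + (c2 - a2*y)*x2 = 19*4.25 + (-17.25)*4.0 + (-16.25)*4.0 = 80.75 - 69.0 - 65.0 = -53.25


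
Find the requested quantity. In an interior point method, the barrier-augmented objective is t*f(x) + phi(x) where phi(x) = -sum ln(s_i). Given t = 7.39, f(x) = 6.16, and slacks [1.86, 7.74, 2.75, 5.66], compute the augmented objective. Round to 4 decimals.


Step 1: Compute log-barrier.
ln values: [0.6206, 2.0464, 1.0116, 1.7334]
phi = -(0.6206 + 2.0464 + 1.0116 + 1.7334) = -5.412
Step 2: Compute augmented objective.
t*f(x) = 7.39*6.16 = 45.5224
Total = 45.5224 - 5.412 = 40.1104


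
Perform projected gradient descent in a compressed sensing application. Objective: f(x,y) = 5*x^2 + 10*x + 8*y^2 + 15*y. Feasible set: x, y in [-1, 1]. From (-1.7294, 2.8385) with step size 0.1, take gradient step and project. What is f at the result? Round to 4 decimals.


Step 1: Compute gradient at (-1.7294, 2.8385).
grad_x = 2*5*-1.7294 + 10 = -7.294
grad_y = 2*8*2.8385 + 15 = 60.416
Step 2: Gradient step.
x_raw = -1.7294 - 0.1*-7.294 = -1.0
y_raw = 2.8385 - 0.1*60.416 = -3.2031
Step 3: Project onto [-1, 1].
x_proj = clip(-1.0) = -1.0
y_proj = clip(-3.2031) = -1.0
Step 4: Evaluate f.
f(-1.0, -1.0) = -12.0


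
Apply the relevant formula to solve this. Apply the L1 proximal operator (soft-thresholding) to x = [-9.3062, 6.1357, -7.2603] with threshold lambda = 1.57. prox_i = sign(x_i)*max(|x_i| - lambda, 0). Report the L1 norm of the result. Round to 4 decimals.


Soft-thresholding with lambda = 1.57:
prox(-9.3062) = sign(-9.3062)*max(|-9.3062| - 1.57, 0) = -7.7362
prox(6.1357) = sign(6.1357)*max(|6.1357| - 1.57, 0) = 4.5657
prox(-7.2603) = sign(-7.2603)*max(|-7.2603| - 1.57, 0) = -5.6903
prox(x) = [-7.7362, 4.5657, -5.6903]
||prox(x)||_1 = 7.7362 + 4.5657 + 5.6903 = 17.9922


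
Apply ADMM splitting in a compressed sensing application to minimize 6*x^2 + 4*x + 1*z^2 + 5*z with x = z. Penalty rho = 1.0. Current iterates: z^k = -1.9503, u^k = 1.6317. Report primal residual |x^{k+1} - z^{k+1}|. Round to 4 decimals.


ADMM iteration with rho = 1.0, z^k = -1.9503, u^k = 1.6317
Step 1: x-update.
Minimize 6*x^2 + 4*x + (1.0/2)*(x + 1.9503 + 1.6317)^2
FOC: (2*6 + 1.0)*x = -4 + 1.0*(-1.9503 - 1.6317)
x^{k+1} = -0.5832
Step 2: z-update.
Minimize 1*z^2 + 5*z + (1.0/2)*(-0.5832 - z + 1.6317)^2
FOC: (2*1 + 1.0)*z = -5 + 1.0*(-0.5832 + 1.6317)
z^{k+1} = -1.3172
Step 3: u-update.
u^{k+1} = 1.6317 - 0.5832 + 1.3172 = 2.3656
Step 4: Primal residual = |-0.5832 + 1.3172| = 0.7339


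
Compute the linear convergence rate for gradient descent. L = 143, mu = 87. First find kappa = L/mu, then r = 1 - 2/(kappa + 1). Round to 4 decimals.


Step 1: Compute the condition number.
kappa = L/mu = 143/87 = 1.6437
Step 2: Compute the convergence rate.
r = 1 - 2/(kappa + 1) = 1 - 2*mu/(L + mu) = (L - mu)/(L + mu) = 56/230 = 0.2435


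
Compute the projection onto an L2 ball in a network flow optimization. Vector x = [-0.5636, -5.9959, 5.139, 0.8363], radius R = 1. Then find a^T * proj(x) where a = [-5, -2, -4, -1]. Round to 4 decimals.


Step 1: Compute ||x|| (intermediates to 6 decimals).
||x|| = sqrt((-0.5636)^2 + (-5.9959)^2 + 5.139^2 + 0.8363^2) = 7.960979
Step 2: Project.
Since ||x|| > R, scale = R/||x|| = 1/7.960979 = 0.125613, proj(x) = scale * x
proj(x) = [-0.070795, -0.753163, 0.645525, 0.10505]
Step 3: Dot product.
a^T * proj(x) = -5*(-0.070795) - 2*(-0.753163) - 4*0.645525 - 1*0.10505 = -0.8268


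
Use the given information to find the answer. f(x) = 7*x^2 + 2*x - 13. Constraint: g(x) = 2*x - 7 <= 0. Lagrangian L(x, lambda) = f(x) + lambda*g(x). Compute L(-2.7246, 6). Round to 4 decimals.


Step 1: Evaluate f(x).
f(-2.7246) = 7*(-2.7246)^2 + 2*(-2.7246) - 13 = 33.5149
Step 2: Evaluate g(x).
g(-2.7246) = 2*-2.7246 - 7 = -12.4492
Step 3: Compute Lagrangian.
L = 33.5149 + 6*-12.4492 = -41.1803


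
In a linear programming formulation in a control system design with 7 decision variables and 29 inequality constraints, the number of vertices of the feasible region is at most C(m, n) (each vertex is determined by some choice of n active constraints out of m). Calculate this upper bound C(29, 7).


Each vertex corresponds to some choice of n active constraints out of m, so the number of vertices is at most C(m, n) = m! / (n!(m-n)!).
m = 29, n = 7
Numerator: 29 * 28 * 27 * 26 * 25 * 24 * 23
Denominator: 7! = 5040
C(29, 7) = 1560780


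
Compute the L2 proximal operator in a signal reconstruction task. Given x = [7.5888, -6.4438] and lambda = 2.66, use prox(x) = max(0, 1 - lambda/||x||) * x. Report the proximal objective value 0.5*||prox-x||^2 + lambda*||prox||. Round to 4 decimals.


Step 1: Compute ||x||.
||x|| = 9.9555
Step 2: Compute scaling factor.
scale = max(0, 1 - 2.66/9.9555) = 0.7328
Step 3: prox(x) = [5.5612, -4.7221]
||prox(x)|| = 7.2955
Step 4: Proximal objective.
0.5*||prox-x||^2 = 3.5378
lambda*||prox|| = 19.406
Total = 22.9439


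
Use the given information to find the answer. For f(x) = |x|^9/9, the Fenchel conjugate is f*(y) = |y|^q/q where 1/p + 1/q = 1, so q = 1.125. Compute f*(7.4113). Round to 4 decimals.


The conjugate exponent q satisfies 1/p + 1/q = 1.
p = 9, so q = 9/(9 - 1) = 1.125
|y|^q = 7.4113^1.125 = 9.5199
f*(7.4113) = 9.5199 / 1.125 = 8.4621


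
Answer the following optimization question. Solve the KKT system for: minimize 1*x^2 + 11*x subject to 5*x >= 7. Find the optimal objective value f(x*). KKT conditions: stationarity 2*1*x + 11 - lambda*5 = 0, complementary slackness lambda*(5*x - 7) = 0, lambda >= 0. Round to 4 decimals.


Step 1: Try lambda = 0 (constraint inactive).
x_unc = -11/(2*1) = -5.5
Check: 5*-5.5 = -27.5 < 7 -- violated!
Step 2: Constraint must be active: 5*x = 7
x* = 7/5 = 1.4
lambda = (2*1*1.4 + 11)/5 = 2.76
Step 3: Compute optimal value.
f(x*) = 1*1.4^2 + 11*1.4 = 17.36


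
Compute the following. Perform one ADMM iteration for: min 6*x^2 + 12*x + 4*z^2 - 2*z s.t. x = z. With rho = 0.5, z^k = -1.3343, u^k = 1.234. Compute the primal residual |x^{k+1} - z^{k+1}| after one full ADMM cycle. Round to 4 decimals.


ADMM iteration with rho = 0.5, z^k = -1.3343, u^k = 1.234
Step 1: x-update.
Minimize 6*x^2 + 12*x + (0.5/2)*(x + 1.3343 + 1.234)^2
FOC: (2*6 + 0.5)*x = -12 + 0.5*(-1.3343 - 1.234)
x^{k+1} = -1.0627
Step 2: z-update.
Minimize 4*z^2 - 2*z + (0.5/2)*(-1.0627 - z + 1.234)^2
FOC: (2*4 + 0.5)*z = 2 + 0.5*(-1.0627 + 1.234)
z^{k+1} = 0.2454
Step 3: u-update.
u^{k+1} = 1.234 - 1.0627 - 0.2454 = -0.0741
Step 4: Primal residual = |-1.0627 - 0.2454| = 1.3081


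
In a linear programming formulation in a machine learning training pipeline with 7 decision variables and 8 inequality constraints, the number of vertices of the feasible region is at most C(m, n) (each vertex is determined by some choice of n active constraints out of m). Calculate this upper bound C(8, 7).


Each vertex corresponds to some choice of n active constraints out of m, so the number of vertices is at most C(m, n) = m! / (n!(m-n)!).
m = 8, n = 7
Numerator: 8 * 7 * 6 * 5 * 4 * 3 * 2
Denominator: 7! = 5040
C(8, 7) = 8


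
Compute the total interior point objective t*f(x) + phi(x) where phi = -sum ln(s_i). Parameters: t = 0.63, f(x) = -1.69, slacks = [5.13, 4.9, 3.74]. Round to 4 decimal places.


Step 1: Compute log-barrier.
ln values: [1.6351, 1.5892, 1.3191]
phi = -(1.6351 + 1.5892 + 1.3191) = -4.5434
Step 2: Compute augmented objective.
t*f(x) = 0.63*-1.69 = -1.0647
Total = -1.0647 - 4.5434 = -5.6081


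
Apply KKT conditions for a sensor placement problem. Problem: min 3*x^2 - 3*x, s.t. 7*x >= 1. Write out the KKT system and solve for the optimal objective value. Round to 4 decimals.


Step 1: Try lambda = 0 (constraint inactive).
Stationarity: 2*3*x - 3 = 0
x* = 3/(2*3) = 0.5
Check constraint: 7*0.5 = 3.5 >= 1 -- satisfied.
Step 2: Compute optimal value.
f(x*) = 3*0.5^2 - 3*0.5 = -0.75


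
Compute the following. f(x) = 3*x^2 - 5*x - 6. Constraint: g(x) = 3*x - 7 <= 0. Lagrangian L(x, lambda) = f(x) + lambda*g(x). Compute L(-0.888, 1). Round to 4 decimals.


Step 1: Evaluate f(x).
f(-0.888) = 3*(-0.888)^2 - 5*(-0.888) - 6 = 0.8056
Step 2: Evaluate g(x).
g(-0.888) = 3*-0.888 - 7 = -9.664
Step 3: Compute Lagrangian.
L = 0.8056 + 1*-9.664 = -8.8584


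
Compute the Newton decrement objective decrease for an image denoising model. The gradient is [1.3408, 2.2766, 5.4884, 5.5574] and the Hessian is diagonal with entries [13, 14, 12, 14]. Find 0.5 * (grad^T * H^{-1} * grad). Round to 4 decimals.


Step 1: H is diagonal, so H^(-1) * g = [0.1031, 0.1626, 0.4574, 0.397].
Step 2: g^T H^(-1) g = sum_i g_i^2 / H_ii
  = (1.3408)^2/13 + (2.2766)^2/14 + (5.4884)^2/12 + (5.5574)^2/14
  = 0.1383 + 0.3702 + 2.5102 + 2.206 = 5.2248
Step 3: Objective decrease = 0.5 * g^T H^(-1) g = 2.6124


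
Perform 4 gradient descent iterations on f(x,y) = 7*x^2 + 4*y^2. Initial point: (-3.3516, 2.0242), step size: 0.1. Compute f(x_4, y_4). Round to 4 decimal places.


Gradient descent on f(x,y) = 7*x^2 + 4*y^2.
Starting point: (-3.3516, 2.0242), alpha = 0.1
Step 1: grad_x = 2*7*-3.3516 = -46.9224, grad_y = 2*4*2.0242 = 16.1936
  x_1 = -3.3516 - 0.1*-46.9224 = 1.3406
  y_1 = 2.0242 - 0.1*16.1936 = 0.4048
Step 2: grad_x = 2*7*1.3406 = 18.769, grad_y = 2*4*0.4048 = 3.2387
  x_2 = 1.3406 - 0.1*18.769 = -0.5363
  y_2 = 0.4048 - 0.1*3.2387 = 0.081
Step 3: grad_x = 2*7*-0.5363 = -7.5076, grad_y = 2*4*0.081 = 0.6477
  x_3 = -0.5363 - 0.1*-7.5076 = 0.2145
  y_3 = 0.081 - 0.1*0.6477 = 0.0162
Step 4: grad_x = 2*7*0.2145 = 3.003, grad_y = 2*4*0.0162 = 0.1295
  x_4 = 0.2145 - 0.1*3.003 = -0.0858
  y_4 = 0.0162 - 0.1*0.1295 = 0.0032
f(-0.0858, 0.0032) = 7*(-0.0858)^2 + 4*0.0032^2 = 0.0516


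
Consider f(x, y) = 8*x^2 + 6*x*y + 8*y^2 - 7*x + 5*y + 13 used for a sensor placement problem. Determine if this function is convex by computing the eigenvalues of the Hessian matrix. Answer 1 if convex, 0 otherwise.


The Hessian of f(x,y) = 8*x^2 + 6*x*y + 8*y^2 - 7*x + 5*y + 13 is:
H = [[16, 6], [6, 16]]
Trace = 16 + 16 = 32
Determinant = 16*16 - (6)^2 = 220
Discriminant = (32)^2 - 4*220 = 144.0
Eigenvalues: lambda_1 = 10.0, lambda_2 = 22.0
The function is convex.

1


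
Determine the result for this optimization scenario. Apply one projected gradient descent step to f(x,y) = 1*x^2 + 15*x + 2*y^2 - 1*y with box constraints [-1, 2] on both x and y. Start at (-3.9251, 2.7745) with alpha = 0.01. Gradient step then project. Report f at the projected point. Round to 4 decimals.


Step 1: Compute gradient at (-3.9251, 2.7745).
grad_x = 2*1*-3.9251 + 15 = 7.1498
grad_y = 2*2*2.7745 - 1 = 10.098
Step 2: Gradient step.
x_raw = -3.9251 - 0.01*7.1498 = -3.9966
y_raw = 2.7745 - 0.01*10.098 = 2.6735
Step 3: Project onto [-1, 2].
x_proj = clip(-3.9966) = -1.0
y_proj = clip(2.6735) = 2.0
Step 4: Evaluate f.
f(-1.0, 2.0) = -8.0


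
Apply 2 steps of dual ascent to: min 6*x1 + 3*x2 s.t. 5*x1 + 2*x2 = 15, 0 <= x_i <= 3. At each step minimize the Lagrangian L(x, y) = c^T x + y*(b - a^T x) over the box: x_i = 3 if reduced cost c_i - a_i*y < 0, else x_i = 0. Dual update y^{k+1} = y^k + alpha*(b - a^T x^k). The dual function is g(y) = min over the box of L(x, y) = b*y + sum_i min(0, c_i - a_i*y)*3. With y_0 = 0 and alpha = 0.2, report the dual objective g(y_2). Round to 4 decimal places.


Dual ascent for LP: min 6*x1 + 3*x2, 5*x1 + 2*x2 = 15, 0 <= x_i <= 3
Step 1: y^k = 0.0, reduced costs: (6.0, 3.0)
  x^k = (0.0, 0.0), subgradient = b - a^T x = 15.0
  y^{k+1} = 0.0 + 0.2*15.0 = 3.0
Step 2: y^k = 3.0, reduced costs: (-9.0, -3.0)
  x^k = (3.0, 3.0), subgradient = b - a^T x = -6.0
  y^{k+1} = 3.0 + 0.2*-6.0 = 1.8
Dual objective at y_2 = 1.8: reduced costs (-3.0, -0.6), box minimizer x = (3.0, 3.0)
g(y_2) = b*y + (c1 - a1*y)*x1 + (c2 - a2*y)*x2 = 15*1.8 + (-3.0)*3.0 + (-0.6)*3.0 = 27.0 - 9.0 - 1.8 = 16.2


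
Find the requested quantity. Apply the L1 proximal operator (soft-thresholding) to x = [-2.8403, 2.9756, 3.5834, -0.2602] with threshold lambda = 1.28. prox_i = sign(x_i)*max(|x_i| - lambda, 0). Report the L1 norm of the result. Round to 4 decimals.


Soft-thresholding with lambda = 1.28:
prox(-2.8403) = sign(-2.8403)*max(|-2.8403| - 1.28, 0) = -1.5603
prox(2.9756) = sign(2.9756)*max(|2.9756| - 1.28, 0) = 1.6956
prox(3.5834) = sign(3.5834)*max(|3.5834| - 1.28, 0) = 2.3034
prox(-0.2602) = sign(-0.2602)*max(|-0.2602| - 1.28, 0) = 0.0
prox(x) = [-1.5603, 1.6956, 2.3034, 0.0]
||prox(x)||_1 = 1.5603 + 1.6956 + 2.3034 + 0.0 = 5.5593


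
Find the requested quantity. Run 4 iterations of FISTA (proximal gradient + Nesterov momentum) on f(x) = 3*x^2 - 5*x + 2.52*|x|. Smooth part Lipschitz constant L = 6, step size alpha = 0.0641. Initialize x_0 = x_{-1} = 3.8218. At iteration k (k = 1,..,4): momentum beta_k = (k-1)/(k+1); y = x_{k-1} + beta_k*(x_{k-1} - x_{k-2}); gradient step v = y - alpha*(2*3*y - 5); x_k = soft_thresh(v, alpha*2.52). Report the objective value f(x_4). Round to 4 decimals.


FISTA on f(x) = 3*x^2 - 5*x + 2.52*|x|
L = 6, alpha = 0.0641
Iteration 1: beta = 0.0, y = 3.8218 + 0.0*(3.8218 - 3.8218) = 3.8218
  grad(y) = 17.9308, v = y - alpha*grad = 2.6724
  prox(v) = soft_thresh(2.6724, 0.1615) = 2.5109
Iteration 2: beta = 0.3333, y = 2.5109 + 0.3333*(2.5109 - 3.8218) = 2.0739
  grad(y) = 7.4436, v = y - alpha*grad = 1.5968
  prox(v) = soft_thresh(1.5968, 0.1615) = 1.4353
Iteration 3: beta = 0.5, y = 1.4353 + 0.5*(1.4353 - 2.5109) = 0.8975
  grad(y) = 0.3847, v = y - alpha*grad = 0.8728
  prox(v) = soft_thresh(0.8728, 0.1615) = 0.7113
Iteration 4: beta = 0.6, y = 0.7113 + 0.6*(0.7113 - 1.4353) = 0.2769
  grad(y) = -3.3389, v = y - alpha*grad = 0.4909
  prox(v) = soft_thresh(0.4909, 0.1615) = 0.3293
f(x_4) = 3*0.3293^2 - 5*0.3293 + 2.52*|0.3293| = -0.4914


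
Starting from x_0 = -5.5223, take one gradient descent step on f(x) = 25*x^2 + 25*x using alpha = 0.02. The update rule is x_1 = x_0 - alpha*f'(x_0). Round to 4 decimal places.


We compute the gradient at x_0 and apply the update.
f'(x) = 50*x + 25
f'(-5.5223) = 50*-5.5223 + 25 = -251.115
x_1 = -5.5223 - 0.02*-251.115 = -0.5


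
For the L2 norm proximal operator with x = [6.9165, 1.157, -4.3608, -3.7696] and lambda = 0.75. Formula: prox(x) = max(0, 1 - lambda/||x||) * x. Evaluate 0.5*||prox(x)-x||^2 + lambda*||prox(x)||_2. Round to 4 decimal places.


Step 1: Compute ||x||.
||x|| = 9.0776
Step 2: Compute scaling factor.
scale = max(0, 1 - 0.75/9.0776) = 0.9174
Step 3: prox(x) = [6.3451, 1.0614, -4.0005, -3.4582]
||prox(x)|| = 8.3276
Step 4: Proximal objective.
0.5*||prox-x||^2 = 0.2813
lambda*||prox|| = 6.2457
Total = 6.527


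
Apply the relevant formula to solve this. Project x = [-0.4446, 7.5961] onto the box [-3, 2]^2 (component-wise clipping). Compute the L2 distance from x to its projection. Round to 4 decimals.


Project each component onto [-3, 2].
clip(-0.4446) = -0.4446, clip(7.5961) = 2.0
Projection = [-0.4446, 2.0]
Squared diffs: [0.0, 31.3163]
Distance = sqrt(31.3163) = 5.5961
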